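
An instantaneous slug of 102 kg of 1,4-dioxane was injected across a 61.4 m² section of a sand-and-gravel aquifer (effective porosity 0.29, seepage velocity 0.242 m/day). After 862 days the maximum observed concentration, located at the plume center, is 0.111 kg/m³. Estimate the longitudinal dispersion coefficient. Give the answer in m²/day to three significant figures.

At the plume center C_max = M/(n_e·A·√(4πDt)), so D = M²/(4πt·(n_e·A·C_max)²).
n_e·A·C_max = 0.29 × 61.4 × 0.111 = 1.976 kg/m.
D = 102²/(4π × 862 × 1.976²) = 0.246 m²/day.

0.246 m²/day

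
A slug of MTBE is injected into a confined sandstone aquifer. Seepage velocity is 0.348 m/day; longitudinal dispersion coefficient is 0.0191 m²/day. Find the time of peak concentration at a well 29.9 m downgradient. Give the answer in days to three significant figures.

85.8 days

For the 1D instantaneous-source solution, setting ∂C/∂t = 0 at fixed x gives v²t² + 2Dt − x² = 0, so t = (√(D² + v²x²) − D)/v².
√(D² + v²x²) = √(0.0191² + 0.348² × 29.9²) = 10.41; v² = 0.121104.
t = (10.41 − 0.0191)/0.121104 = 85.8 days (vs. the pure-advection estimate x/v = 85.9 d).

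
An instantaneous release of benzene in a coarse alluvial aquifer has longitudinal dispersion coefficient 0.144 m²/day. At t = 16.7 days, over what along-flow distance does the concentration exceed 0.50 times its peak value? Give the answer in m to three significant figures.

The plume is Gaussian with σ = √(2Dt) = √(2 × 0.144 × 16.7) = 2.193 m.
C/C_peak = exp(−Δx²/(2σ²)) = 0.50 ⇒ Δx = σ·√(−2 ln 0.50) = 2.193 × 1.177 = 2.581 m.
Width = 2Δx = 5.16 m.

5.16 m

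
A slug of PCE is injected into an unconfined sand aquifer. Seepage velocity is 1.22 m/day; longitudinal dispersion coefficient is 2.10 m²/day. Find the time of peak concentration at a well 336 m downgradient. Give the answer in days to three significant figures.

274 days

For the 1D instantaneous-source solution, setting ∂C/∂t = 0 at fixed x gives v²t² + 2Dt − x² = 0, so t = (√(D² + v²x²) − D)/v².
√(D² + v²x²) = √(2.10² + 1.22² × 336²) = 409.9; v² = 1.4884.
t = (409.9 − 2.10)/1.4884 = 274 days (vs. the pure-advection estimate x/v = 275 d).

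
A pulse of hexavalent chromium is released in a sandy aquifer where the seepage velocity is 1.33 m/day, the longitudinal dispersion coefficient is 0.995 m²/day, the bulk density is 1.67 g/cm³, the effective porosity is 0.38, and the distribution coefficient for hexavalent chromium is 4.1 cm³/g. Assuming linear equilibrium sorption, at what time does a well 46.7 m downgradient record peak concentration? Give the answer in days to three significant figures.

657 days

Retardation factor R = 1 + ρ_b·K_d/n = 1 + 1.67 × 4.1/0.38 = 19.02.
Sorption retards both mechanisms: v_R = v/R = 0.06993 m/day, D_R = D/R = 0.05231 m²/day.
Peak time from v_R²t² + 2D_R t − x² = 0: t = (√(D_R² + v_R²x²) − D_R)/v_R².
√(D_R² + v_R²x²) = √(0.05231² + 0.06993² × 46.7²) = 3.266; v_R² = 0.004890.
t = (3.266 − 0.05231)/0.004890 = 657 days.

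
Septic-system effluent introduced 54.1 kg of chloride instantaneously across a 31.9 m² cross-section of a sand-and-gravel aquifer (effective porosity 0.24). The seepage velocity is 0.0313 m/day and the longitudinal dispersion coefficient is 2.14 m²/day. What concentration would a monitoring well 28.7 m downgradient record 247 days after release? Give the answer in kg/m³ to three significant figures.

For an instantaneous plane source, C(x,t) = M/(n_e·A·√(4πDt)) · exp(−(x−vt)²/(4Dt)), with n_e·A the pore (flow) area.
Plume center vt = 0.0313 × 247 = 7.7311 m, so the well at 28.7 m is 20.9689 m downgradient of the peak.
√(4πDt) = 81.50 m, giving peak height M/(n_e·A·√(4πDt)) = 54.1/(0.24 × 31.9 × 81.50) = 0.08670 kg/m³.
(x−vt)²/(4Dt) = (20.9689)²/(4 × 2.14 × 247) = 0.2080; exp(−0.2080) = 0.8122.
C = 0.08670 × 0.8122 = 0.0704 kg/m³.

0.0704 kg/m³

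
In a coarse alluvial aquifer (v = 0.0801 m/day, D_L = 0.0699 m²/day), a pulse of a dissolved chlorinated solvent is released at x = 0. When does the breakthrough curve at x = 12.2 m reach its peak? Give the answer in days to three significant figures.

142 days

For the 1D instantaneous-source solution, setting ∂C/∂t = 0 at fixed x gives v²t² + 2Dt − x² = 0, so t = (√(D² + v²x²) − D)/v².
√(D² + v²x²) = √(0.0699² + 0.0801² × 12.2²) = 0.9797; v² = 0.00641601.
t = (0.9797 − 0.0699)/0.00641601 = 142 days (vs. the pure-advection estimate x/v = 152 d).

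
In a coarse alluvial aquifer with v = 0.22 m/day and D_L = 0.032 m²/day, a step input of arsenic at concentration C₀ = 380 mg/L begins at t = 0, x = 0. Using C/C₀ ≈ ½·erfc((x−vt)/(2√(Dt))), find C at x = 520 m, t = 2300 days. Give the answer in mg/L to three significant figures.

47.2 mg/L

For a continuous step input, C/C₀ ≈ ½·erfc((x−vt)/(2√(Dt))).
vt = 0.22 × 2300 = 506 m and 2√(Dt) = 2√(0.032 × 2300) = 17.16 m.
Argument (x−vt)/(2√(Dt)) = (520 − 506)/17.16 = 0.8159; ½·erfc(0.8159) = 0.1243.
C = 380 × 0.1243 = 47.2 mg/L.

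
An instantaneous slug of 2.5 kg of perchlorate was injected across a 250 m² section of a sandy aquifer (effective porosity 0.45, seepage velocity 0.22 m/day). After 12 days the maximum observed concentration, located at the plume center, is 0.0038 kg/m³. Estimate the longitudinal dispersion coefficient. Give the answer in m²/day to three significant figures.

At the plume center C_max = M/(n_e·A·√(4πDt)), so D = M²/(4πt·(n_e·A·C_max)²).
n_e·A·C_max = 0.45 × 250 × 0.0038 = 0.4275 kg/m.
D = 2.5²/(4π × 12 × 0.4275²) = 0.227 m²/day.

0.227 m²/day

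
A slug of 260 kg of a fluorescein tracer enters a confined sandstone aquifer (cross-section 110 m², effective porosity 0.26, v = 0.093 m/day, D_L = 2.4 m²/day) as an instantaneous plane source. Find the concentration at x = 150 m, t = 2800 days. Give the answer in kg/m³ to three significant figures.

0.0199 kg/m³

For an instantaneous plane source, C(x,t) = M/(n_e·A·√(4πDt)) · exp(−(x−vt)²/(4Dt)), with n_e·A the pore (flow) area.
Plume center vt = 0.093 × 2800 = 260.4 m, so the well at 150 m is 110.4 m upgradient of the peak.
√(4πDt) = 290.6 m, giving peak height M/(n_e·A·√(4πDt)) = 260/(0.26 × 110 × 290.6) = 0.03128 kg/m³.
(x−vt)²/(4Dt) = (-110.4)²/(4 × 2.4 × 2800) = 0.4534; exp(−0.4534) = 0.6355.
C = 0.03128 × 0.6355 = 0.0199 kg/m³.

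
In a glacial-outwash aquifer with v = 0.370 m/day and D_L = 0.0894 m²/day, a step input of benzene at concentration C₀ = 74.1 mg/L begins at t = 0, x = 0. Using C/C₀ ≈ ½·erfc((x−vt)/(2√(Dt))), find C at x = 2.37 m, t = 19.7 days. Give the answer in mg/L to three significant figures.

73.8 mg/L

For a continuous step input, C/C₀ ≈ ½·erfc((x−vt)/(2√(Dt))).
vt = 0.370 × 19.7 = 7.289 m and 2√(Dt) = 2√(0.0894 × 19.7) = 2.654 m.
Argument (x−vt)/(2√(Dt)) = (2.37 − 7.289)/2.654 = -1.853; ½·erfc(-1.853) = 0.9956.
C = 74.1 × 0.9956 = 73.8 mg/L.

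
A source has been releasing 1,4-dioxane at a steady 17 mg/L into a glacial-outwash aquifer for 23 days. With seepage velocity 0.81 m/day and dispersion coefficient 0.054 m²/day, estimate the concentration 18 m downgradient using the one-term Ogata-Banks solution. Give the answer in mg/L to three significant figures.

For a continuous step input, C/C₀ ≈ ½·erfc((x−vt)/(2√(Dt))).
vt = 0.81 × 23 = 18.63 m and 2√(Dt) = 2√(0.054 × 23) = 2.229 m.
Argument (x−vt)/(2√(Dt)) = (18 − 18.63)/2.229 = -0.2826; ½·erfc(-0.2826) = 0.6553.
C = 17 × 0.6553 = 11.1 mg/L.

11.1 mg/L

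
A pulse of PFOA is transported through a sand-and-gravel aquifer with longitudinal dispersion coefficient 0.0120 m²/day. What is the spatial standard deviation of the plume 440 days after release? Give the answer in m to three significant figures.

Dispersive spreading gives a Gaussian with σ² = 2Dt; advection only shifts the center.
σ = √(2 × 0.0120 × 440) = 3.25 m.

3.25 m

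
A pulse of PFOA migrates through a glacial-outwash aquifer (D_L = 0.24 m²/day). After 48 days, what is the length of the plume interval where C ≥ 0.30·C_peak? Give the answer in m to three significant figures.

14.9 m

The plume is Gaussian with σ = √(2Dt) = √(2 × 0.24 × 48) = 4.800 m.
C/C_peak = exp(−Δx²/(2σ²)) = 0.30 ⇒ Δx = σ·√(−2 ln 0.30) = 4.800 × 1.552 = 7.450 m.
Width = 2Δx = 14.9 m.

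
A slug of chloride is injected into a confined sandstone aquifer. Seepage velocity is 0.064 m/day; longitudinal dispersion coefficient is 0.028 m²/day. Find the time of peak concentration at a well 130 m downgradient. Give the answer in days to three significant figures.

2020 days

For the 1D instantaneous-source solution, setting ∂C/∂t = 0 at fixed x gives v²t² + 2Dt − x² = 0, so t = (√(D² + v²x²) − D)/v².
√(D² + v²x²) = √(0.028² + 0.064² × 130²) = 8.320; v² = 0.004096.
t = (8.320 − 0.028)/0.004096 = 2020 days (vs. the pure-advection estimate x/v = 2030 d).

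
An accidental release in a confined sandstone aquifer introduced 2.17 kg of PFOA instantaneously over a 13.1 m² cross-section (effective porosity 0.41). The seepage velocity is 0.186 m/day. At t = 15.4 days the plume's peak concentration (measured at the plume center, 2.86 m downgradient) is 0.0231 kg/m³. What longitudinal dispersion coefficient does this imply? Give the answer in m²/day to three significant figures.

1.58 m²/day

At the plume center C_max = M/(n_e·A·√(4πDt)), so D = M²/(4πt·(n_e·A·C_max)²).
n_e·A·C_max = 0.41 × 13.1 × 0.0231 = 0.1241 kg/m.
D = 2.17²/(4π × 15.4 × 0.1241²) = 1.58 m²/day.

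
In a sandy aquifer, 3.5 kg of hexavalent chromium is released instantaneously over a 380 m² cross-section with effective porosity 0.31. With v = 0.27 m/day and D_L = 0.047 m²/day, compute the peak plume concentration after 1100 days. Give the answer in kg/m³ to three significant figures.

The peak of an instantaneous 1D plume sits at x = vt; there the Gaussian factor is 1 and C_max = M/(n_e·A·√(4πDt)), where n_e·A is the pore area the mass is dissolved in.
√(4πDt) = √(4π × 0.047 × 1100) = 25.49 m, so C_max = 3.5/(0.31 × 380 × 25.49) = 0.00117 kg/m³.

0.00117 kg/m³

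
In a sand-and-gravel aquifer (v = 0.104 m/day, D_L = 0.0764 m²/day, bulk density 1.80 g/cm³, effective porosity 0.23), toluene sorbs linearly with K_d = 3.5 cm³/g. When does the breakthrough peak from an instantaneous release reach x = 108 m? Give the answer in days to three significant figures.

Retardation factor R = 1 + ρ_b·K_d/n = 1 + 1.80 × 3.5/0.23 = 28.39.
Sorption retards both mechanisms: v_R = v/R = 0.003663 m/day, D_R = D/R = 0.002691 m²/day.
Peak time from v_R²t² + 2D_R t − x² = 0: t = (√(D_R² + v_R²x²) − D_R)/v_R².
√(D_R² + v_R²x²) = √(0.002691² + 0.003663² × 108²) = 0.3956; v_R² = 1.342e-05.
t = (0.3956 − 0.002691)/1.342e-05 = 29300 days.

29300 days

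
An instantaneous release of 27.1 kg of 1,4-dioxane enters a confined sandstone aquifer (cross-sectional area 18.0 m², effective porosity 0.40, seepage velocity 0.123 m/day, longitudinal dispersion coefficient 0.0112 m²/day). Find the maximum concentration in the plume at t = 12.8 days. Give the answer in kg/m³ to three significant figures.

2.80 kg/m³

The peak of an instantaneous 1D plume sits at x = vt; there the Gaussian factor is 1 and C_max = M/(n_e·A·√(4πDt)), where n_e·A is the pore area the mass is dissolved in.
√(4πDt) = √(4π × 0.0112 × 12.8) = 1.342 m, so C_max = 27.1/(0.40 × 18.0 × 1.342) = 2.80 kg/m³.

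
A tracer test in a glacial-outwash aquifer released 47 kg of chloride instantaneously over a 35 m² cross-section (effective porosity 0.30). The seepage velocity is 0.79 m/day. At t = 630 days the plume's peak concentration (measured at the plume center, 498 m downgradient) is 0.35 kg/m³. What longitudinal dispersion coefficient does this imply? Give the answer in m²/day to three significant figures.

0.0207 m²/day

At the plume center C_max = M/(n_e·A·√(4πDt)), so D = M²/(4πt·(n_e·A·C_max)²).
n_e·A·C_max = 0.30 × 35 × 0.35 = 3.675 kg/m.
D = 47²/(4π × 630 × 3.675²) = 0.0207 m²/day.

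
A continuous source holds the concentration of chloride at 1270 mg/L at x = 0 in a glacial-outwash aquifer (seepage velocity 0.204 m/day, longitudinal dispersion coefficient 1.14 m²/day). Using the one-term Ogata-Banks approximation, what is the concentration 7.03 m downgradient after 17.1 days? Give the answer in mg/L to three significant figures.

For a continuous step input, C/C₀ ≈ ½·erfc((x−vt)/(2√(Dt))).
vt = 0.204 × 17.1 = 3.4884 m and 2√(Dt) = 2√(1.14 × 17.1) = 8.830 m.
Argument (x−vt)/(2√(Dt)) = (7.03 − 3.4884)/8.830 = 0.4011; ½·erfc(0.4011) = 0.2853.
C = 1270 × 0.2853 = 362 mg/L.

362 mg/L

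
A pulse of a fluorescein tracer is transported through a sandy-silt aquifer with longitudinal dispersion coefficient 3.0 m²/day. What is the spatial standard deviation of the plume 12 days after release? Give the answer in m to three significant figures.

Dispersive spreading gives a Gaussian with σ² = 2Dt; advection only shifts the center.
σ = √(2 × 3.0 × 12) = 8.49 m.

8.49 m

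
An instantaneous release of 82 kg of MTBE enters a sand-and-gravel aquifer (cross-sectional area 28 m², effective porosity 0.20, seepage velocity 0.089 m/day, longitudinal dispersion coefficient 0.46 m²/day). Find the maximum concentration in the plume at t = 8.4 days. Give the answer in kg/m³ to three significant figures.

The peak of an instantaneous 1D plume sits at x = vt; there the Gaussian factor is 1 and C_max = M/(n_e·A·√(4πDt)), where n_e·A is the pore area the mass is dissolved in.
√(4πDt) = √(4π × 0.46 × 8.4) = 6.968 m, so C_max = 82/(0.20 × 28 × 6.968) = 2.10 kg/m³.

2.10 kg/m³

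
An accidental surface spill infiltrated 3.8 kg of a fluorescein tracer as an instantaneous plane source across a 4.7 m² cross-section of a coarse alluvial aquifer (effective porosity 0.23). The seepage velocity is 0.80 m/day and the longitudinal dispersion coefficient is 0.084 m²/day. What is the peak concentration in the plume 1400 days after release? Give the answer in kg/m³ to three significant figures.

0.0914 kg/m³

The peak of an instantaneous 1D plume sits at x = vt; there the Gaussian factor is 1 and C_max = M/(n_e·A·√(4πDt)), where n_e·A is the pore area the mass is dissolved in.
√(4πDt) = √(4π × 0.084 × 1400) = 38.44 m, so C_max = 3.8/(0.23 × 4.7 × 38.44) = 0.0914 kg/m³.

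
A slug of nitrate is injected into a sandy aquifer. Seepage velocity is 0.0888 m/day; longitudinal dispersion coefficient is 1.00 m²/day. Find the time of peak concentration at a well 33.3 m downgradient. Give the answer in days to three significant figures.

269 days

For the 1D instantaneous-source solution, setting ∂C/∂t = 0 at fixed x gives v²t² + 2Dt − x² = 0, so t = (√(D² + v²x²) − D)/v².
√(D² + v²x²) = √(1.00² + 0.0888² × 33.3²) = 3.122; v² = 0.00788544.
t = (3.122 − 1.00)/0.00788544 = 269 days (vs. the pure-advection estimate x/v = 375 d).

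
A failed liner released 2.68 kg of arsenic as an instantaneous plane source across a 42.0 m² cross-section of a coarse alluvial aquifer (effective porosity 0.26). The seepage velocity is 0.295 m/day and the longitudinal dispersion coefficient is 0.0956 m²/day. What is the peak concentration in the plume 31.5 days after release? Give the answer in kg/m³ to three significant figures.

The peak of an instantaneous 1D plume sits at x = vt; there the Gaussian factor is 1 and C_max = M/(n_e·A·√(4πDt)), where n_e·A is the pore area the mass is dissolved in.
√(4πDt) = √(4π × 0.0956 × 31.5) = 6.152 m, so C_max = 2.68/(0.26 × 42.0 × 6.152) = 0.0399 kg/m³.

0.0399 kg/m³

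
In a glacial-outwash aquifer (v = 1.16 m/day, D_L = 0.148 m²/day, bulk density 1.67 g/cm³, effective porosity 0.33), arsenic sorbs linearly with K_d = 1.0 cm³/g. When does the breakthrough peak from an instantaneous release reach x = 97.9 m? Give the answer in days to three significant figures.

511 days

Retardation factor R = 1 + ρ_b·K_d/n = 1 + 1.67 × 1.0/0.33 = 6.061.
Sorption retards both mechanisms: v_R = v/R = 0.1914 m/day, D_R = D/R = 0.02442 m²/day.
Peak time from v_R²t² + 2D_R t − x² = 0: t = (√(D_R² + v_R²x²) − D_R)/v_R².
√(D_R² + v_R²x²) = √(0.02442² + 0.1914² × 97.9²) = 18.74; v_R² = 0.03663.
t = (18.74 − 0.02442)/0.03663 = 511 days.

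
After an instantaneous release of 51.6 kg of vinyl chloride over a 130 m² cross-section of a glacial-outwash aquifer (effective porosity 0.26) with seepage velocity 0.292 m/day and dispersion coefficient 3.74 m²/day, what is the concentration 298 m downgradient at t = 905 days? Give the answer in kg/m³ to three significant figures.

For an instantaneous plane source, C(x,t) = M/(n_e·A·√(4πDt)) · exp(−(x−vt)²/(4Dt)), with n_e·A the pore (flow) area.
Plume center vt = 0.292 × 905 = 264.26 m, so the well at 298 m is 33.74 m downgradient of the peak.
√(4πDt) = 206.2 m, giving peak height M/(n_e·A·√(4πDt)) = 51.6/(0.26 × 130 × 206.2) = 0.007404 kg/m³.
(x−vt)²/(4Dt) = (33.74)²/(4 × 3.74 × 905) = 0.08408; exp(−0.08408) = 0.9194.
C = 0.007404 × 0.9194 = 0.00681 kg/m³.

0.00681 kg/m³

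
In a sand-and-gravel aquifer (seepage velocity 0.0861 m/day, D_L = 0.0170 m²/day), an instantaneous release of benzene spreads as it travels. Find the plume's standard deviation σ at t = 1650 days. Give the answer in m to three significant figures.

7.49 m

Dispersive spreading gives a Gaussian with σ² = 2Dt; advection only shifts the center.
σ = √(2 × 0.0170 × 1650) = 7.49 m.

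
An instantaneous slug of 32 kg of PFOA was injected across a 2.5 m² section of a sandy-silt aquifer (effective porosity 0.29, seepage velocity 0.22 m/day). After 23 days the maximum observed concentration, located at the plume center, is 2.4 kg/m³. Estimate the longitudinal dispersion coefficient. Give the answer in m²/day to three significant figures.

1.17 m²/day

At the plume center C_max = M/(n_e·A·√(4πDt)), so D = M²/(4πt·(n_e·A·C_max)²).
n_e·A·C_max = 0.29 × 2.5 × 2.4 = 1.740 kg/m.
D = 32²/(4π × 23 × 1.740²) = 1.17 m²/day.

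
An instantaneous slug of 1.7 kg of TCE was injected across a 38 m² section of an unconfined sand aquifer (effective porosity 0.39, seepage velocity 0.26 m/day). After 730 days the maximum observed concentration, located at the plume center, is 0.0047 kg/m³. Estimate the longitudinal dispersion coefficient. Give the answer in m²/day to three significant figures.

0.0649 m²/day

At the plume center C_max = M/(n_e·A·√(4πDt)), so D = M²/(4πt·(n_e·A·C_max)²).
n_e·A·C_max = 0.39 × 38 × 0.0047 = 0.06965 kg/m.
D = 1.7²/(4π × 730 × 0.06965²) = 0.0649 m²/day.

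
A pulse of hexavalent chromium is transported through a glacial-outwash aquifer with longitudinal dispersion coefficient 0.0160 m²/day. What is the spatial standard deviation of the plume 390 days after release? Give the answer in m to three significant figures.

Dispersive spreading gives a Gaussian with σ² = 2Dt; advection only shifts the center.
σ = √(2 × 0.0160 × 390) = 3.53 m.

3.53 m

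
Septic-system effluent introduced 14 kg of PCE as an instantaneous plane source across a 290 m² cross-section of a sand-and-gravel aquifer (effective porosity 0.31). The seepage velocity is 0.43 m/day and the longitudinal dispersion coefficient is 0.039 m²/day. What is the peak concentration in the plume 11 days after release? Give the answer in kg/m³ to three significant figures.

The peak of an instantaneous 1D plume sits at x = vt; there the Gaussian factor is 1 and C_max = M/(n_e·A·√(4πDt)), where n_e·A is the pore area the mass is dissolved in.
√(4πDt) = √(4π × 0.039 × 11) = 2.322 m, so C_max = 14/(0.31 × 290 × 2.322) = 0.0671 kg/m³.

0.0671 kg/m³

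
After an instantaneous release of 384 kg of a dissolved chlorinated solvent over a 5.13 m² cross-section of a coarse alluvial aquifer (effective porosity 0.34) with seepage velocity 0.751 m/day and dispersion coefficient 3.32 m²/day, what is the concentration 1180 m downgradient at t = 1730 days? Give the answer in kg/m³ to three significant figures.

For an instantaneous plane source, C(x,t) = M/(n_e·A·√(4πDt)) · exp(−(x−vt)²/(4Dt)), with n_e·A the pore (flow) area.
Plume center vt = 0.751 × 1730 = 1299.23 m, so the well at 1180 m is 119.23 m upgradient of the peak.
√(4πDt) = 268.7 m, giving peak height M/(n_e·A·√(4πDt)) = 384/(0.34 × 5.13 × 268.7) = 0.8193 kg/m³.
(x−vt)²/(4Dt) = (-119.23)²/(4 × 3.32 × 1730) = 0.6188; exp(−0.6188) = 0.5386.
C = 0.8193 × 0.5386 = 0.441 kg/m³.

0.441 kg/m³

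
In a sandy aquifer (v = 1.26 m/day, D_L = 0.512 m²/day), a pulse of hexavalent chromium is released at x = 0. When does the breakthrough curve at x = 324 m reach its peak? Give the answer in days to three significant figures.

For the 1D instantaneous-source solution, setting ∂C/∂t = 0 at fixed x gives v²t² + 2Dt − x² = 0, so t = (√(D² + v²x²) − D)/v².
√(D² + v²x²) = √(0.512² + 1.26² × 324²) = 408.2; v² = 1.5876.
t = (408.2 − 0.512)/1.5876 = 257 days (vs. the pure-advection estimate x/v = 257 d).

257 days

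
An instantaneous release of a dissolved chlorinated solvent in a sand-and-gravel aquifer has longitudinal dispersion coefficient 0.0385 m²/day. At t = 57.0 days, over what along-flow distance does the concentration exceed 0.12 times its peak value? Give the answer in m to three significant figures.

8.63 m

The plume is Gaussian with σ = √(2Dt) = √(2 × 0.0385 × 57.0) = 2.095 m.
C/C_peak = exp(−Δx²/(2σ²)) = 0.12 ⇒ Δx = σ·√(−2 ln 0.12) = 2.095 × 2.059 = 4.314 m.
Width = 2Δx = 8.63 m.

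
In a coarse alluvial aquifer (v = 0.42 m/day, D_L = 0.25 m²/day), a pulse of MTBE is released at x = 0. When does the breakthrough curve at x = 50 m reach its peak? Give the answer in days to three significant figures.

118 days

For the 1D instantaneous-source solution, setting ∂C/∂t = 0 at fixed x gives v²t² + 2Dt − x² = 0, so t = (√(D² + v²x²) − D)/v².
√(D² + v²x²) = √(0.25² + 0.42² × 50²) = 21.00; v² = 0.1764.
t = (21.00 − 0.25)/0.1764 = 118 days (vs. the pure-advection estimate x/v = 119 d).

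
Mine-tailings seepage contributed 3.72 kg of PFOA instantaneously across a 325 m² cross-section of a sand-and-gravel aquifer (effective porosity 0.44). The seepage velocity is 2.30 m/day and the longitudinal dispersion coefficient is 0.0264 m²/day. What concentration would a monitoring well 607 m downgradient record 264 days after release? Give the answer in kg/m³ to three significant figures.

0.00278 kg/m³

For an instantaneous plane source, C(x,t) = M/(n_e·A·√(4πDt)) · exp(−(x−vt)²/(4Dt)), with n_e·A the pore (flow) area.
Plume center vt = 2.30 × 264 = 607.2 m, so the well at 607 m is 0.2 m upgradient of the peak.
√(4πDt) = 9.359 m, giving peak height M/(n_e·A·√(4πDt)) = 3.72/(0.44 × 325 × 9.359) = 0.002780 kg/m³.
(x−vt)²/(4Dt) = (-0.2)²/(4 × 0.0264 × 264) = 0.001435; exp(−0.001435) = 0.9986.
C = 0.002780 × 0.9986 = 0.00278 kg/m³.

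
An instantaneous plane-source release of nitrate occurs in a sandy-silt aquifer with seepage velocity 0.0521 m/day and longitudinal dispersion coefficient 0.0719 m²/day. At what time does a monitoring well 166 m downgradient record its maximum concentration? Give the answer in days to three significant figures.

3160 days

For the 1D instantaneous-source solution, setting ∂C/∂t = 0 at fixed x gives v²t² + 2Dt − x² = 0, so t = (√(D² + v²x²) − D)/v².
√(D² + v²x²) = √(0.0719² + 0.0521² × 166²) = 8.649; v² = 0.00271441.
t = (8.649 − 0.0719)/0.00271441 = 3160 days (vs. the pure-advection estimate x/v = 3190 d).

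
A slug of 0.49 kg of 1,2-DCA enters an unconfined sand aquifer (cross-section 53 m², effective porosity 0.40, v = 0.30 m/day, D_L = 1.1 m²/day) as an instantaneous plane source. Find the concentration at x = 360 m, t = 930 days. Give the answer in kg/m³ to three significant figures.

For an instantaneous plane source, C(x,t) = M/(n_e·A·√(4πDt)) · exp(−(x−vt)²/(4Dt)), with n_e·A the pore (flow) area.
Plume center vt = 0.30 × 930 = 279 m, so the well at 360 m is 81 m downgradient of the peak.
√(4πDt) = 113.4 m, giving peak height M/(n_e·A·√(4πDt)) = 0.49/(0.40 × 53 × 113.4) = 0.0002038 kg/m³.
(x−vt)²/(4Dt) = (81)²/(4 × 1.1 × 930) = 1.603; exp(−1.603) = 0.2013.
C = 0.0002038 × 0.2013 = 4.10e-05 kg/m³.

4.10e-05 kg/m³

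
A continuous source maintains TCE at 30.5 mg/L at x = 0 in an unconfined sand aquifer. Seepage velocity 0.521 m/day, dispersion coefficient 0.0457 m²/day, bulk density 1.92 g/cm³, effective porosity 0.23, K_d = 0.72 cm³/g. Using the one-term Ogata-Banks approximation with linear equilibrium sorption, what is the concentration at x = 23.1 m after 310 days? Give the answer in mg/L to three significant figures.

Retardation factor R = 1 + ρ_b·K_d/n = 1 + 1.92 × 0.72/0.23 = 7.010.
Sorption retards both mechanisms: v_R = v/R = 0.07432 m/day, D_R = D/R = 0.006519 m²/day.
v_R·t = 0.07432 × 310 = 23.0392 m; 2√(D_R t) = 2.843 m; argument = (23.1 − 23.0392)/2.843 = 0.02139.
C = C₀ × ½·erfc(0.02139) = 30.5 × 0.4879 = 14.9 mg/L.

14.9 mg/L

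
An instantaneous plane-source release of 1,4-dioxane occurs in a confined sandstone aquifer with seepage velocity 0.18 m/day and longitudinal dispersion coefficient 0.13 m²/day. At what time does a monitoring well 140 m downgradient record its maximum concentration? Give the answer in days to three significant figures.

774 days

For the 1D instantaneous-source solution, setting ∂C/∂t = 0 at fixed x gives v²t² + 2Dt − x² = 0, so t = (√(D² + v²x²) − D)/v².
√(D² + v²x²) = √(0.13² + 0.18² × 140²) = 25.20; v² = 0.0324.
t = (25.20 − 0.13)/0.0324 = 774 days (vs. the pure-advection estimate x/v = 778 d).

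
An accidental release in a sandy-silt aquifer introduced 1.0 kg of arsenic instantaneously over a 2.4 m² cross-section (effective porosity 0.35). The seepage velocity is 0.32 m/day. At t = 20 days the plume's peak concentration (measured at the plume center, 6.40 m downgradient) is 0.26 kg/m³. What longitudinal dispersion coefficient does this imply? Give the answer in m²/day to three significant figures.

At the plume center C_max = M/(n_e·A·√(4πDt)), so D = M²/(4πt·(n_e·A·C_max)²).
n_e·A·C_max = 0.35 × 2.4 × 0.26 = 0.2184 kg/m.
D = 1.0²/(4π × 20 × 0.2184²) = 0.0834 m²/day.

0.0834 m²/day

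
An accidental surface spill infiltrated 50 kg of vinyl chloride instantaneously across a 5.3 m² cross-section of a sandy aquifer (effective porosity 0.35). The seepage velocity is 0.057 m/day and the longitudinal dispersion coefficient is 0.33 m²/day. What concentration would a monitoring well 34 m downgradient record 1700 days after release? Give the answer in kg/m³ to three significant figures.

0.0551 kg/m³

For an instantaneous plane source, C(x,t) = M/(n_e·A·√(4πDt)) · exp(−(x−vt)²/(4Dt)), with n_e·A the pore (flow) area.
Plume center vt = 0.057 × 1700 = 96.9 m, so the well at 34 m is 62.9 m upgradient of the peak.
√(4πDt) = 83.96 m, giving peak height M/(n_e·A·√(4πDt)) = 50/(0.35 × 5.3 × 83.96) = 0.3210 kg/m³.
(x−vt)²/(4Dt) = (-62.9)²/(4 × 0.33 × 1700) = 1.763; exp(−1.763) = 0.1715.
C = 0.3210 × 0.1715 = 0.0551 kg/m³.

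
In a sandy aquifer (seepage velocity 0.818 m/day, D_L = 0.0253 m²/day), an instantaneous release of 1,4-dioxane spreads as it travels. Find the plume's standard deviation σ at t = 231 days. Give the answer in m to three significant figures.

Dispersive spreading gives a Gaussian with σ² = 2Dt; advection only shifts the center.
σ = √(2 × 0.0253 × 231) = 3.42 m.

3.42 m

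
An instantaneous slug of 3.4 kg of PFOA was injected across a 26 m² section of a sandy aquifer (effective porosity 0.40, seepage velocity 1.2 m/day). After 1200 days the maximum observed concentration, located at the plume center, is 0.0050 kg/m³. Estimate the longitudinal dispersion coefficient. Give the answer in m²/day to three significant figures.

At the plume center C_max = M/(n_e·A·√(4πDt)), so D = M²/(4πt·(n_e·A·C_max)²).
n_e·A·C_max = 0.40 × 26 × 0.0050 = 0.05200 kg/m.
D = 3.4²/(4π × 1200 × 0.05200²) = 0.284 m²/day.

0.284 m²/day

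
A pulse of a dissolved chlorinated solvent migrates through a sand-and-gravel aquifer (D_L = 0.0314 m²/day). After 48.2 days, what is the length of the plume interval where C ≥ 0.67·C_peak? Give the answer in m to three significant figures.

The plume is Gaussian with σ = √(2Dt) = √(2 × 0.0314 × 48.2) = 1.740 m.
C/C_peak = exp(−Δx²/(2σ²)) = 0.67 ⇒ Δx = σ·√(−2 ln 0.67) = 1.740 × 0.8950 = 1.557 m.
Width = 2Δx = 3.11 m.

3.11 m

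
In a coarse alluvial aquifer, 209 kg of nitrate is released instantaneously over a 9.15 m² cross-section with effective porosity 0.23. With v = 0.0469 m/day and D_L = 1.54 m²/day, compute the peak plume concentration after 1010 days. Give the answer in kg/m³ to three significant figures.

The peak of an instantaneous 1D plume sits at x = vt; there the Gaussian factor is 1 and C_max = M/(n_e·A·√(4πDt)), where n_e·A is the pore area the mass is dissolved in.
√(4πDt) = √(4π × 1.54 × 1010) = 139.8 m, so C_max = 209/(0.23 × 9.15 × 139.8) = 0.710 kg/m³.

0.710 kg/m³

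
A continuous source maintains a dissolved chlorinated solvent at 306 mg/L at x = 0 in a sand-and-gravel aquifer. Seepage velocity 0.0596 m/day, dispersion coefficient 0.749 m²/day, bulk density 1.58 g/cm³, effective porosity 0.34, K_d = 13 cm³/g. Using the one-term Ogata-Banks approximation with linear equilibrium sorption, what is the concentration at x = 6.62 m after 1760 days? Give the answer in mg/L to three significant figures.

69.4 mg/L

Retardation factor R = 1 + ρ_b·K_d/n = 1 + 1.58 × 13/0.34 = 61.41.
Sorption retards both mechanisms: v_R = v/R = 0.0009705 m/day, D_R = D/R = 0.01220 m²/day.
v_R·t = 0.0009705 × 1760 = 1.70808 m; 2√(D_R t) = 9.268 m; argument = (6.62 − 1.70808)/9.268 = 0.5300.
C = C₀ × ½·erfc(0.5300) = 306 × 0.2268 = 69.4 mg/L.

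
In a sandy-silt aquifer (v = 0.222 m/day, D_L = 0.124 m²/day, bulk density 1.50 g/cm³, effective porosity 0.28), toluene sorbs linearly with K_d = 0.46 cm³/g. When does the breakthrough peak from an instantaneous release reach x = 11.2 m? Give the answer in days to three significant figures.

Retardation factor R = 1 + ρ_b·K_d/n = 1 + 1.50 × 0.46/0.28 = 3.464.
Sorption retards both mechanisms: v_R = v/R = 0.06409 m/day, D_R = D/R = 0.03580 m²/day.
Peak time from v_R²t² + 2D_R t − x² = 0: t = (√(D_R² + v_R²x²) − D_R)/v_R².
√(D_R² + v_R²x²) = √(0.03580² + 0.06409² × 11.2²) = 0.7187; v_R² = 0.004108.
t = (0.7187 − 0.03580)/0.004108 = 166 days.

166 days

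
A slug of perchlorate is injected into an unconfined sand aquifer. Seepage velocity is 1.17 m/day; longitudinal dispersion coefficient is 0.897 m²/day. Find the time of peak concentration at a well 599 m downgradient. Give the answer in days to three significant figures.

511 days

For the 1D instantaneous-source solution, setting ∂C/∂t = 0 at fixed x gives v²t² + 2Dt − x² = 0, so t = (√(D² + v²x²) − D)/v².
√(D² + v²x²) = √(0.897² + 1.17² × 599²) = 700.8; v² = 1.3689.
t = (700.8 − 0.897)/1.3689 = 511 days (vs. the pure-advection estimate x/v = 512 d).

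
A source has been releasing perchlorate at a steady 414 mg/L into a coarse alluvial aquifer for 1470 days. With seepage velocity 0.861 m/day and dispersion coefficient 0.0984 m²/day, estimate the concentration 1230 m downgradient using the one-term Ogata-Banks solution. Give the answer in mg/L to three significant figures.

407 mg/L

For a continuous step input, C/C₀ ≈ ½·erfc((x−vt)/(2√(Dt))).
vt = 0.861 × 1470 = 1265.67 m and 2√(Dt) = 2√(0.0984 × 1470) = 24.05 m.
Argument (x−vt)/(2√(Dt)) = (1230 − 1265.67)/24.05 = -1.483; ½·erfc(-1.483) = 0.9820.
C = 414 × 0.9820 = 407 mg/L.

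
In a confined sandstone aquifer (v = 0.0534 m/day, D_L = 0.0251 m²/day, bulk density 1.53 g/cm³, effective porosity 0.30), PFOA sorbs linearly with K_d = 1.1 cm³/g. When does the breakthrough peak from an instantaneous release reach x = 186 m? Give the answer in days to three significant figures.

Retardation factor R = 1 + ρ_b·K_d/n = 1 + 1.53 × 1.1/0.30 = 6.610.
Sorption retards both mechanisms: v_R = v/R = 0.008079 m/day, D_R = D/R = 0.003797 m²/day.
Peak time from v_R²t² + 2D_R t − x² = 0: t = (√(D_R² + v_R²x²) − D_R)/v_R².
√(D_R² + v_R²x²) = √(0.003797² + 0.008079² × 186²) = 1.503; v_R² = 6.527e-05.
t = (1.503 − 0.003797)/6.527e-05 = 23000 days.

23000 days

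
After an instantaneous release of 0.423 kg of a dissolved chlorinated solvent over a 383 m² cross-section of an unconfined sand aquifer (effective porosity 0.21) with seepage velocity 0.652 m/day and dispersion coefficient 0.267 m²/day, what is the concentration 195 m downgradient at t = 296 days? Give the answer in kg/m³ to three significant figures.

For an instantaneous plane source, C(x,t) = M/(n_e·A·√(4πDt)) · exp(−(x−vt)²/(4Dt)), with n_e·A the pore (flow) area.
Plume center vt = 0.652 × 296 = 192.992 m, so the well at 195 m is 2.008 m downgradient of the peak.
√(4πDt) = 31.51 m, giving peak height M/(n_e·A·√(4πDt)) = 0.423/(0.21 × 383 × 31.51) = 0.0001669 kg/m³.
(x−vt)²/(4Dt) = (2.008)²/(4 × 0.267 × 296) = 0.01275; exp(−0.01275) = 0.9873.
C = 0.0001669 × 0.9873 = 0.000165 kg/m³.

0.000165 kg/m³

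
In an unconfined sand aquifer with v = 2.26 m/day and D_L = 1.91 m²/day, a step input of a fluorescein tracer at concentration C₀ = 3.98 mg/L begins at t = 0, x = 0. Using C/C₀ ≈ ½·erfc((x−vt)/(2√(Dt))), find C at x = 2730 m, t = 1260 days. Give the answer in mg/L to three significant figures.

For a continuous step input, C/C₀ ≈ ½·erfc((x−vt)/(2√(Dt))).
vt = 2.26 × 1260 = 2847.6 m and 2√(Dt) = 2√(1.91 × 1260) = 98.11 m.
Argument (x−vt)/(2√(Dt)) = (2730 − 2847.6)/98.11 = -1.199; ½·erfc(-1.199) = 0.9550.
C = 3.98 × 0.9550 = 3.80 mg/L.

3.80 mg/L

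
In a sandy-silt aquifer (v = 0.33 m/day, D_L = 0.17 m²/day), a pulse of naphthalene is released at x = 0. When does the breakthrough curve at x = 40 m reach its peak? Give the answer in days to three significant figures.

120 days

For the 1D instantaneous-source solution, setting ∂C/∂t = 0 at fixed x gives v²t² + 2Dt − x² = 0, so t = (√(D² + v²x²) − D)/v².
√(D² + v²x²) = √(0.17² + 0.33² × 40²) = 13.20; v² = 0.1089.
t = (13.20 − 0.17)/0.1089 = 120 days (vs. the pure-advection estimate x/v = 121 d).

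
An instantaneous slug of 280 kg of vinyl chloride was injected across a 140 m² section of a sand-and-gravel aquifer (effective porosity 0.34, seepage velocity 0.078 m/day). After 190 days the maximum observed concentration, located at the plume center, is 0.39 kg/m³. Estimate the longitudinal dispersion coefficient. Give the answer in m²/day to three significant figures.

At the plume center C_max = M/(n_e·A·√(4πDt)), so D = M²/(4πt·(n_e·A·C_max)²).
n_e·A·C_max = 0.34 × 140 × 0.39 = 18.56 kg/m.
D = 280²/(4π × 190 × 18.56²) = 0.0953 m²/day.

0.0953 m²/day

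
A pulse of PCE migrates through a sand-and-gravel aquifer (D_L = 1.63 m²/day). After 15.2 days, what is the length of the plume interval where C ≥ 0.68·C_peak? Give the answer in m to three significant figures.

12.4 m

The plume is Gaussian with σ = √(2Dt) = √(2 × 1.63 × 15.2) = 7.039 m.
C/C_peak = exp(−Δx²/(2σ²)) = 0.68 ⇒ Δx = σ·√(−2 ln 0.68) = 7.039 × 0.8783 = 6.182 m.
Width = 2Δx = 12.4 m.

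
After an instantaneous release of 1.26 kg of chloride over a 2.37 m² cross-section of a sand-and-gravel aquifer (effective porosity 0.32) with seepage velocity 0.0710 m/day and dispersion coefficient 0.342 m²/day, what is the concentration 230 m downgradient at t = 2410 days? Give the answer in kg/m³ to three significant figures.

For an instantaneous plane source, C(x,t) = M/(n_e·A·√(4πDt)) · exp(−(x−vt)²/(4Dt)), with n_e·A the pore (flow) area.
Plume center vt = 0.0710 × 2410 = 171.11 m, so the well at 230 m is 58.89 m downgradient of the peak.
√(4πDt) = 101.8 m, giving peak height M/(n_e·A·√(4πDt)) = 1.26/(0.32 × 2.37 × 101.8) = 0.01632 kg/m³.
(x−vt)²/(4Dt) = (58.89)²/(4 × 0.342 × 2410) = 1.052; exp(−1.052) = 0.3492.
C = 0.01632 × 0.3492 = 0.00570 kg/m³.

0.00570 kg/m³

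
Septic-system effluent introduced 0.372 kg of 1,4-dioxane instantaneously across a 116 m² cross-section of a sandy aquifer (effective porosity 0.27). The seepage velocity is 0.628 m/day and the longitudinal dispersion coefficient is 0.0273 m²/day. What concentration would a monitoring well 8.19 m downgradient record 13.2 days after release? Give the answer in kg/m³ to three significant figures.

For an instantaneous plane source, C(x,t) = M/(n_e·A·√(4πDt)) · exp(−(x−vt)²/(4Dt)), with n_e·A the pore (flow) area.
Plume center vt = 0.628 × 13.2 = 8.2896 m, so the well at 8.19 m is 0.0996 m upgradient of the peak.
√(4πDt) = 2.128 m, giving peak height M/(n_e·A·√(4πDt)) = 0.372/(0.27 × 116 × 2.128) = 0.005581 kg/m³.
(x−vt)²/(4Dt) = (-0.0996)²/(4 × 0.0273 × 13.2) = 0.006882; exp(−0.006882) = 0.9931.
C = 0.005581 × 0.9931 = 0.00554 kg/m³.

0.00554 kg/m³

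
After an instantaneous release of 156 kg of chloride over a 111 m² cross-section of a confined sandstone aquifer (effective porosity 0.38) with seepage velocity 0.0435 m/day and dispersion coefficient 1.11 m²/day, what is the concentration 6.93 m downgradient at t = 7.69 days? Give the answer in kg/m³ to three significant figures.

0.0999 kg/m³

For an instantaneous plane source, C(x,t) = M/(n_e·A·√(4πDt)) · exp(−(x−vt)²/(4Dt)), with n_e·A the pore (flow) area.
Plume center vt = 0.0435 × 7.69 = 0.334515 m, so the well at 6.93 m is 6.595485 m downgradient of the peak.
√(4πDt) = 10.36 m, giving peak height M/(n_e·A·√(4πDt)) = 156/(0.38 × 111 × 10.36) = 0.3570 kg/m³.
(x−vt)²/(4Dt) = (6.595485)²/(4 × 1.11 × 7.69) = 1.274; exp(−1.274) = 0.2797.
C = 0.3570 × 0.2797 = 0.0999 kg/m³.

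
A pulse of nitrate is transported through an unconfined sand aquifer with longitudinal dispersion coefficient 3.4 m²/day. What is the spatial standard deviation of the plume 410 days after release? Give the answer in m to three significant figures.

52.8 m

Dispersive spreading gives a Gaussian with σ² = 2Dt; advection only shifts the center.
σ = √(2 × 3.4 × 410) = 52.8 m.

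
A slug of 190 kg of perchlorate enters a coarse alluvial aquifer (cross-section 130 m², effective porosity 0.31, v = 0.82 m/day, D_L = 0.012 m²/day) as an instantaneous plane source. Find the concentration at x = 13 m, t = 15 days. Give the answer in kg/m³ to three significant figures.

1.59 kg/m³

For an instantaneous plane source, C(x,t) = M/(n_e·A·√(4πDt)) · exp(−(x−vt)²/(4Dt)), with n_e·A the pore (flow) area.
Plume center vt = 0.82 × 15 = 12.3 m, so the well at 13 m is 0.7 m downgradient of the peak.
√(4πDt) = 1.504 m, giving peak height M/(n_e·A·√(4πDt)) = 190/(0.31 × 130 × 1.504) = 3.135 kg/m³.
(x−vt)²/(4Dt) = (0.7)²/(4 × 0.012 × 15) = 0.6806; exp(−0.6806) = 0.5063.
C = 3.135 × 0.5063 = 1.59 kg/m³.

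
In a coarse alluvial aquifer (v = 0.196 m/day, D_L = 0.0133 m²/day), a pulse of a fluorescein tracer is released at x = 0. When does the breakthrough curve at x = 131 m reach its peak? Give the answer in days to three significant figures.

668 days

For the 1D instantaneous-source solution, setting ∂C/∂t = 0 at fixed x gives v²t² + 2Dt − x² = 0, so t = (√(D² + v²x²) − D)/v².
√(D² + v²x²) = √(0.0133² + 0.196² × 131²) = 25.68; v² = 0.038416.
t = (25.68 − 0.0133)/0.038416 = 668 days (vs. the pure-advection estimate x/v = 668 d).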